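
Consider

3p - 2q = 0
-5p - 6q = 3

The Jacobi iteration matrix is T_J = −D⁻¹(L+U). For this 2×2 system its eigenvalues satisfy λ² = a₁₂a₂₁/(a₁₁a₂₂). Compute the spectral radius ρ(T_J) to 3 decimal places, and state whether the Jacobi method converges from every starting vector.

0.745

a₁₂a₂₁/(a₁₁a₂₂) = (-2)·(-5) / ((3)·(-6)) = -0.555556
ρ = √|-0.555556| = √0.555556 = 0.745
ρ < 1, so Jacobi converges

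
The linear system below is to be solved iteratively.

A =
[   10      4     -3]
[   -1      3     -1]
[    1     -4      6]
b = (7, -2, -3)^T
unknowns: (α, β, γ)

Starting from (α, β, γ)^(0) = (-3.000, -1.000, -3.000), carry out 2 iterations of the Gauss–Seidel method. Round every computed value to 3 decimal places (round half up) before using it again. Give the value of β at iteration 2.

Iteration 1:
  α = (7 - (4)·-1.000 - (-3)·-3.000) / (10) = 0.200
  β = (-2 - (-1)·0.200 - (-1)·-3.000) / (3) = -1.600
  γ = (-3 - (1)·0.200 - (-4)·-1.600) / (6) = -1.600
Iteration 2:
  α = (7 - (4)·-1.600 - (-3)·-1.600) / (10) = 0.860
  β = (-2 - (-1)·0.860 - (-1)·-1.600) / (3) = -0.913
  γ = (-3 - (1)·0.860 - (-4)·-0.913) / (6) = -1.252

-0.913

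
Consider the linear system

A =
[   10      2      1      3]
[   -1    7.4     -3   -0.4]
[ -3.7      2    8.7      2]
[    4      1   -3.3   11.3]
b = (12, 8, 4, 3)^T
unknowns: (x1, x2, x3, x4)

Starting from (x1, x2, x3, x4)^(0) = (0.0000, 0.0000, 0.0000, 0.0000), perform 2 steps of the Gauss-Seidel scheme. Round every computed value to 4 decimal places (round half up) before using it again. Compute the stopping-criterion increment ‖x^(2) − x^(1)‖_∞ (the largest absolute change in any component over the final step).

0.2962

Iteration 1:
  x1 = (12 - (2)·0.0000 - (1)·0.0000 - (3)·0.0000) / (10) = 1.2000
  x2 = (8 - (-1)·1.2000 - (-3)·0.0000 - (-0.4)·0.0000) / (7.4) = 1.2432
  x3 = (4 - (-3.7)·1.2000 - (2)·1.2432 - (2)·0.0000) / (8.7) = 0.6843
  x4 = (3 - (4)·1.2000 - (1)·1.2432 - (-3.3)·0.6843) / (11.3) = -0.0695
Iteration 2:
  x1 = (12 - (2)·1.2432 - (1)·0.6843 - (3)·-0.0695) / (10) = 0.9038
  x2 = (8 - (-1)·0.9038 - (-3)·0.6843 - (-0.4)·-0.0695) / (7.4) = 1.4769
  x3 = (4 - (-3.7)·0.9038 - (2)·1.4769 - (2)·-0.0695) / (8.7) = 0.5206
  x4 = (3 - (4)·0.9038 - (1)·1.4769 - (-3.3)·0.5206) / (11.3) = -0.0331
Change: (-0.2962, 0.2337, -0.1637, 0.0364) → max |·| = 0.2962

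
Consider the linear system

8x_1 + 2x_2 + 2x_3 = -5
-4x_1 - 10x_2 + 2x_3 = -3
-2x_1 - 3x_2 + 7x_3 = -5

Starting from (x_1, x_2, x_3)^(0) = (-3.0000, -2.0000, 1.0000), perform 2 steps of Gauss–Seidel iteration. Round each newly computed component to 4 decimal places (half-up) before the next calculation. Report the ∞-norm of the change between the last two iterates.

Iteration 1:
  x_1 = (-5 - (2)·-2.0000 - (2)·1.0000) / (8) = -0.3750
  x_2 = (-3 - (-4)·-0.3750 - (2)·1.0000) / (-10) = 0.6500
  x_3 = (-5 - (-2)·-0.3750 - (-3)·0.6500) / (7) = -0.5429
Iteration 2:
  x_1 = (-5 - (2)·0.6500 - (2)·-0.5429) / (8) = -0.6518
  x_2 = (-3 - (-4)·-0.6518 - (2)·-0.5429) / (-10) = 0.4521
  x_3 = (-5 - (-2)·-0.6518 - (-3)·0.4521) / (7) = -0.7068
Change: (-0.2768, -0.1979, -0.1639) → max |·| = 0.2768

0.2768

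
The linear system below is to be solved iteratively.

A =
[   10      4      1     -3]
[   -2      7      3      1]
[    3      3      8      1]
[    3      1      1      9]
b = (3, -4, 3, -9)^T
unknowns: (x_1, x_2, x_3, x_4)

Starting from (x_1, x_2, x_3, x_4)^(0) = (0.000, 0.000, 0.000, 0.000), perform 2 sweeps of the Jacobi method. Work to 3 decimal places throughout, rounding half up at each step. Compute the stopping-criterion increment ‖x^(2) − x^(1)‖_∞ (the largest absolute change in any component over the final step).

Iteration 1:
  x_1 = (3 - (4)·0.000 - (1)·0.000 - (-3)·0.000) / (10) = 0.300
  x_2 = (-4 - (-2)·0.000 - (3)·0.000 - (1)·0.000) / (7) = -0.571
  x_3 = (3 - (3)·0.000 - (3)·0.000 - (1)·0.000) / (8) = 0.375
  x_4 = (-9 - (3)·0.000 - (1)·0.000 - (1)·0.000) / (9) = -1.000
Iteration 2:
  x_1 = (3 - (4)·-0.571 - (1)·0.375 - (-3)·-1.000) / (10) = 0.191
  x_2 = (-4 - (-2)·0.300 - (3)·0.375 - (1)·-1.000) / (7) = -0.504
  x_3 = (3 - (3)·0.300 - (3)·-0.571 - (1)·-1.000) / (8) = 0.602
  x_4 = (-9 - (3)·0.300 - (1)·-0.571 - (1)·0.375) / (9) = -1.078
Change: (-0.109, 0.067, 0.227, -0.078) → max |·| = 0.227

0.227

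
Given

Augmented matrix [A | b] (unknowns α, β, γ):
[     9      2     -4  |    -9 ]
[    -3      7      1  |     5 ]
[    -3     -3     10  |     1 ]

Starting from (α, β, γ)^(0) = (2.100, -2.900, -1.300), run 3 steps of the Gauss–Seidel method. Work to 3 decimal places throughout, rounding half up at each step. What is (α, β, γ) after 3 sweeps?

(-1.126, 0.255, -0.161)

Iteration 1:
  α = (-9 - (2)·-2.900 - (-4)·-1.300) / (9) = -0.933
  β = (5 - (-3)·-0.933 - (1)·-1.300) / (7) = 0.500
  γ = (1 - (-3)·-0.933 - (-3)·0.500) / (10) = -0.030
Iteration 2:
  α = (-9 - (2)·0.500 - (-4)·-0.030) / (9) = -1.124
  β = (5 - (-3)·-1.124 - (1)·-0.030) / (7) = 0.237
  γ = (1 - (-3)·-1.124 - (-3)·0.237) / (10) = -0.166
Iteration 3:
  α = (-9 - (2)·0.237 - (-4)·-0.166) / (9) = -1.126
  β = (5 - (-3)·-1.126 - (1)·-0.166) / (7) = 0.255
  γ = (1 - (-3)·-1.126 - (-3)·0.255) / (10) = -0.161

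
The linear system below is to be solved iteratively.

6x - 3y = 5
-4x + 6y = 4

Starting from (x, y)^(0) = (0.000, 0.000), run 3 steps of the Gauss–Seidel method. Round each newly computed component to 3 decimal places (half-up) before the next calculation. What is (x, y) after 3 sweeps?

Iteration 1:
  x = (5 - (-3)·0.000) / (6) = 0.833
  y = (4 - (-4)·0.833) / (6) = 1.222
Iteration 2:
  x = (5 - (-3)·1.222) / (6) = 1.444
  y = (4 - (-4)·1.444) / (6) = 1.629
Iteration 3:
  x = (5 - (-3)·1.629) / (6) = 1.648
  y = (4 - (-4)·1.648) / (6) = 1.765

(1.648, 1.765)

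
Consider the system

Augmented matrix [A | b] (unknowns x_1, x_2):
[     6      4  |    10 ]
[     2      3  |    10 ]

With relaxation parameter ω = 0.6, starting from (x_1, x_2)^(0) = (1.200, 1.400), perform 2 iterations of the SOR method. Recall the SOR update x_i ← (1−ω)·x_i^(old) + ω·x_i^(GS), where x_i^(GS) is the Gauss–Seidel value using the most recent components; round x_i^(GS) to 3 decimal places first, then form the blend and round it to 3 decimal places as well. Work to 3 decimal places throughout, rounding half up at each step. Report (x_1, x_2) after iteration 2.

(0.491, 2.680)

Iteration 1:
  x_1: GS value = (10 - (4)·1.400) / (6) = 0.733;  x_1 ← (1−ω)·1.200 + ω·0.733 = 0.920
  x_2: GS value = (10 - (2)·0.920) / (3) = 2.720;  x_2 ← (1−ω)·1.400 + ω·2.720 = 2.192
Iteration 2:
  x_1: GS value = (10 - (4)·2.192) / (6) = 0.205;  x_1 ← (1−ω)·0.920 + ω·0.205 = 0.491
  x_2: GS value = (10 - (2)·0.491) / (3) = 3.006;  x_2 ← (1−ω)·2.192 + ω·3.006 = 2.680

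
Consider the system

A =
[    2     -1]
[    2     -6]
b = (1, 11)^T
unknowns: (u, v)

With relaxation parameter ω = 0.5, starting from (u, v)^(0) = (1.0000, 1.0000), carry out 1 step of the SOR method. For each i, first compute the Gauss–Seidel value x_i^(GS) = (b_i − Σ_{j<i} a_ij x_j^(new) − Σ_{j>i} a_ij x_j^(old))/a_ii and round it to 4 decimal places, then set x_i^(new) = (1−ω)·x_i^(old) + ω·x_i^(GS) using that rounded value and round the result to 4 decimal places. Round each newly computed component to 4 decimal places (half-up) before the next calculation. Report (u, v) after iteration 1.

(1.0000, -0.2500)

Iteration 1:
  u: GS value = (1 - (-1)·1.0000) / (2) = 1.0000;  u ← (1−ω)·1.0000 + ω·1.0000 = 1.0000
  v: GS value = (11 - (2)·1.0000) / (-6) = -1.5000;  v ← (1−ω)·1.0000 + ω·-1.5000 = -0.2500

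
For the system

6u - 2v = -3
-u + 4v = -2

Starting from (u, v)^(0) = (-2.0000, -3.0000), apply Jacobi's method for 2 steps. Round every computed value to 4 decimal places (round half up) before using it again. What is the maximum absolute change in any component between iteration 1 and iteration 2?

0.6667

Iteration 1:
  u = (-3 - (-2)·-3.0000) / (6) = -1.5000
  v = (-2 - (-1)·-2.0000) / (4) = -1.0000
Iteration 2:
  u = (-3 - (-2)·-1.0000) / (6) = -0.8333
  v = (-2 - (-1)·-1.5000) / (4) = -0.8750
Change: (0.6667, 0.1250) → max |·| = 0.6667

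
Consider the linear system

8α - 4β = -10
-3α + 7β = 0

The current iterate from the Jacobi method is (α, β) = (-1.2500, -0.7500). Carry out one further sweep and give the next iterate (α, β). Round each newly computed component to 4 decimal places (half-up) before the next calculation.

(-1.6250, -0.5357)

One sweep:
  α = (-10 - (-4)·-0.7500) / (8) = -1.6250
  β = (0 - (-3)·-1.2500) / (7) = -0.5357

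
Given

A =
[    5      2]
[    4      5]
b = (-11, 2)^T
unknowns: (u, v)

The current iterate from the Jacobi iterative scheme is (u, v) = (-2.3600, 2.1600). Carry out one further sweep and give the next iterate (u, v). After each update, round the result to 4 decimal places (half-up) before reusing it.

(-3.0640, 2.2880)

One sweep:
  u = (-11 - (2)·2.1600) / (5) = -3.0640
  v = (2 - (4)·-2.3600) / (5) = 2.2880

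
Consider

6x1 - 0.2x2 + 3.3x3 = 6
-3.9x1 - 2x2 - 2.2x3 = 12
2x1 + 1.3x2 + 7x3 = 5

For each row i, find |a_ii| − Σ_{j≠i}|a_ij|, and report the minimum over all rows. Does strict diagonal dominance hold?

-4.1

row 1: |6| − (0.2+3.3) = 2.5
row 2: |-2| − (3.9+2.2) = -4.1
row 3: |7| − (2+1.3) = 3.7
minimum over rows = -4.1 → not strictly diagonally dominant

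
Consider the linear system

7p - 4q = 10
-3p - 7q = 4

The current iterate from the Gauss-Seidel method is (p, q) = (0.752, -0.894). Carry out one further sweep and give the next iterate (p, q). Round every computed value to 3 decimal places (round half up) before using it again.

(0.918, -0.965)

One sweep:
  p = (10 - (-4)·-0.894) / (7) = 0.918
  q = (4 - (-3)·0.918) / (-7) = -0.965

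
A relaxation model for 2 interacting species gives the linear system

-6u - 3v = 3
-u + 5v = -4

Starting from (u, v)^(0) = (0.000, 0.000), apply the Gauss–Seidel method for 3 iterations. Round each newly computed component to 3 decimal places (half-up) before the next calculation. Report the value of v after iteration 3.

-0.819

Iteration 1:
  u = (3 - (-3)·0.000) / (-6) = -0.500
  v = (-4 - (-1)·-0.500) / (5) = -0.900
Iteration 2:
  u = (3 - (-3)·-0.900) / (-6) = -0.050
  v = (-4 - (-1)·-0.050) / (5) = -0.810
Iteration 3:
  u = (3 - (-3)·-0.810) / (-6) = -0.095
  v = (-4 - (-1)·-0.095) / (5) = -0.819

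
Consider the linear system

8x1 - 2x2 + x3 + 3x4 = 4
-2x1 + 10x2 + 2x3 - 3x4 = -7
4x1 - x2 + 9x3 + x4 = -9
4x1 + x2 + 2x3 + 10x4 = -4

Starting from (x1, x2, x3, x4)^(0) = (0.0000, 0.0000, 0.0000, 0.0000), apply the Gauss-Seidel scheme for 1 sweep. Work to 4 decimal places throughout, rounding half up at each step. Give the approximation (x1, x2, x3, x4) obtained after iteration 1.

Iteration 1:
  x1 = (4 - (-2)·0.0000 - (1)·0.0000 - (3)·0.0000) / (8) = 0.5000
  x2 = (-7 - (-2)·0.5000 - (2)·0.0000 - (-3)·0.0000) / (10) = -0.6000
  x3 = (-9 - (4)·0.5000 - (-1)·-0.6000 - (1)·0.0000) / (9) = -1.2889
  x4 = (-4 - (4)·0.5000 - (1)·-0.6000 - (2)·-1.2889) / (10) = -0.2822

(0.5000, -0.6000, -1.2889, -0.2822)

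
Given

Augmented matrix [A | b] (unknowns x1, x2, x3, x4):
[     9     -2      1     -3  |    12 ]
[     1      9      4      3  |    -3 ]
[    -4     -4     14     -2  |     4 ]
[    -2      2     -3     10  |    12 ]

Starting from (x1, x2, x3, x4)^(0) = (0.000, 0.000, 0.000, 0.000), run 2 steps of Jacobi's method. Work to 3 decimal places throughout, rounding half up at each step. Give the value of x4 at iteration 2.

Iteration 1:
  x1 = (12 - (-2)·0.000 - (1)·0.000 - (-3)·0.000) / (9) = 1.333
  x2 = (-3 - (1)·0.000 - (4)·0.000 - (3)·0.000) / (9) = -0.333
  x3 = (4 - (-4)·0.000 - (-4)·0.000 - (-2)·0.000) / (14) = 0.286
  x4 = (12 - (-2)·0.000 - (2)·0.000 - (-3)·0.000) / (10) = 1.200
Iteration 2:
  x1 = (12 - (-2)·-0.333 - (1)·0.286 - (-3)·1.200) / (9) = 1.628
  x2 = (-3 - (1)·1.333 - (4)·0.286 - (3)·1.200) / (9) = -1.009
  x3 = (4 - (-4)·1.333 - (-4)·-0.333 - (-2)·1.200) / (14) = 0.743
  x4 = (12 - (-2)·1.333 - (2)·-0.333 - (-3)·0.286) / (10) = 1.619

1.619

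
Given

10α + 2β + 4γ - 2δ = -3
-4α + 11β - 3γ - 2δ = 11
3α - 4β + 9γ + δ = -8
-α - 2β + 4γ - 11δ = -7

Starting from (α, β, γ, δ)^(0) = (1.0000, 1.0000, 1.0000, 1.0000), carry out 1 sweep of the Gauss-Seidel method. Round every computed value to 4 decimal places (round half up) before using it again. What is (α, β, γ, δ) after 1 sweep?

Iteration 1:
  α = (-3 - (2)·1.0000 - (4)·1.0000 - (-2)·1.0000) / (10) = -0.7000
  β = (11 - (-4)·-0.7000 - (-3)·1.0000 - (-2)·1.0000) / (11) = 1.2000
  γ = (-8 - (3)·-0.7000 - (-4)·1.2000 - (1)·1.0000) / (9) = -0.2333
  δ = (-7 - (-1)·-0.7000 - (-2)·1.2000 - (4)·-0.2333) / (-11) = 0.3970

(-0.7000, 1.2000, -0.2333, 0.3970)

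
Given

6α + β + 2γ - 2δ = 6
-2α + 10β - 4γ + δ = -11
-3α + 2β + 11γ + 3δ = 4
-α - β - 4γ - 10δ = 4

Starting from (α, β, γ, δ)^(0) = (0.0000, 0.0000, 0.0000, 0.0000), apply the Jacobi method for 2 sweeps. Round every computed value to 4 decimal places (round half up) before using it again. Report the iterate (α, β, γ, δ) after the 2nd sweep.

Iteration 1:
  α = (6 - (1)·0.0000 - (2)·0.0000 - (-2)·0.0000) / (6) = 1.0000
  β = (-11 - (-2)·0.0000 - (-4)·0.0000 - (1)·0.0000) / (10) = -1.1000
  γ = (4 - (-3)·0.0000 - (2)·0.0000 - (3)·0.0000) / (11) = 0.3636
  δ = (4 - (-1)·0.0000 - (-1)·0.0000 - (-4)·0.0000) / (-10) = -0.4000
Iteration 2:
  α = (6 - (1)·-1.1000 - (2)·0.3636 - (-2)·-0.4000) / (6) = 0.9288
  β = (-11 - (-2)·1.0000 - (-4)·0.3636 - (1)·-0.4000) / (10) = -0.7146
  γ = (4 - (-3)·1.0000 - (2)·-1.1000 - (3)·-0.4000) / (11) = 0.9455
  δ = (4 - (-1)·1.0000 - (-1)·-1.1000 - (-4)·0.3636) / (-10) = -0.5354

(0.9288, -0.7146, 0.9455, -0.5354)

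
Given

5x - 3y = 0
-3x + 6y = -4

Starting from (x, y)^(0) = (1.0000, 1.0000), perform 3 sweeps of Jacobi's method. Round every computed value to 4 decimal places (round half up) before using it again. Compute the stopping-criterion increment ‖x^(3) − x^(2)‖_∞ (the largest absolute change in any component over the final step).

0.3500

Iteration 1:
  x = (0 - (-3)·1.0000) / (5) = 0.6000
  y = (-4 - (-3)·1.0000) / (6) = -0.1667
Iteration 2:
  x = (0 - (-3)·-0.1667) / (5) = -0.1000
  y = (-4 - (-3)·0.6000) / (6) = -0.3667
Iteration 3:
  x = (0 - (-3)·-0.3667) / (5) = -0.2200
  y = (-4 - (-3)·-0.1000) / (6) = -0.7167
Change: (-0.1200, -0.3500) → max |·| = 0.3500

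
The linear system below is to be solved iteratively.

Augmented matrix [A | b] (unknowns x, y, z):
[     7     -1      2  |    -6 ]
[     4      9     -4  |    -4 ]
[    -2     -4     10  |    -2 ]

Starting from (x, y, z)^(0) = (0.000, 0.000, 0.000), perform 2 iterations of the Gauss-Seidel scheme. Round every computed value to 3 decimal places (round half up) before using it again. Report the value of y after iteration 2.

-0.286

Iteration 1:
  x = (-6 - (-1)·0.000 - (2)·0.000) / (7) = -0.857
  y = (-4 - (4)·-0.857 - (-4)·0.000) / (9) = -0.064
  z = (-2 - (-2)·-0.857 - (-4)·-0.064) / (10) = -0.397
Iteration 2:
  x = (-6 - (-1)·-0.064 - (2)·-0.397) / (7) = -0.753
  y = (-4 - (4)·-0.753 - (-4)·-0.397) / (9) = -0.286
  z = (-2 - (-2)·-0.753 - (-4)·-0.286) / (10) = -0.465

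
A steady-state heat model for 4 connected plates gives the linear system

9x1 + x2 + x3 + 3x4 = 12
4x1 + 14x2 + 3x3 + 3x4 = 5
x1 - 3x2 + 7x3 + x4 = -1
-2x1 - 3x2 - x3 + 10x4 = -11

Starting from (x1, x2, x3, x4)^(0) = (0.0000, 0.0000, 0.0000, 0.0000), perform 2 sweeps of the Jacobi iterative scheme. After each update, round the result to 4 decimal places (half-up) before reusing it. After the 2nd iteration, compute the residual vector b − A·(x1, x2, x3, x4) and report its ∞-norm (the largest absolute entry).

2.8090

Iteration 1:
  x1 = (12 - (1)·0.0000 - (1)·0.0000 - (3)·0.0000) / (9) = 1.3333
  x2 = (5 - (4)·0.0000 - (3)·0.0000 - (3)·0.0000) / (14) = 0.3571
  x3 = (-1 - (1)·0.0000 - (-3)·0.0000 - (1)·0.0000) / (7) = -0.1429
  x4 = (-11 - (-2)·0.0000 - (-3)·0.0000 - (-1)·0.0000) / (10) = -1.1000
Iteration 2:
  x1 = (12 - (1)·0.3571 - (1)·-0.1429 - (3)·-1.1000) / (9) = 1.6762
  x2 = (5 - (4)·1.3333 - (3)·-0.1429 - (3)·-1.1000) / (14) = 0.2425
  x3 = (-1 - (1)·1.3333 - (-3)·0.3571 - (1)·-1.1000) / (7) = -0.0231
  x4 = (-11 - (-2)·1.3333 - (-3)·0.3571 - (-1)·-0.1429) / (10) = -0.7405
Residual b − A·x = (-1.0837, -2.8090, -1.0465, 0.4618); ∞-norm = 2.8090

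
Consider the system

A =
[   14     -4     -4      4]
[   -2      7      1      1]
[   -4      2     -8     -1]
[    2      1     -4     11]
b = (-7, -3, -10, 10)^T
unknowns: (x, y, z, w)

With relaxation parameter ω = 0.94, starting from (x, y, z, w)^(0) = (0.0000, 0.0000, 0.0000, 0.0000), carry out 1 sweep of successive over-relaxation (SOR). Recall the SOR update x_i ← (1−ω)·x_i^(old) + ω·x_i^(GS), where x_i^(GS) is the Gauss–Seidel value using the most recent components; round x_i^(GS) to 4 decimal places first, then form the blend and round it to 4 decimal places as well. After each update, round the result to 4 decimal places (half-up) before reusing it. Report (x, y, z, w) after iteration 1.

(-0.4700, -0.5291, 1.2715, 1.4147)

Iteration 1:
  x: GS value = (-7 - (-4)·0.0000 - (-4)·0.0000 - (4)·0.0000) / (14) = -0.5000;  x ← (1−ω)·0.0000 + ω·-0.5000 = -0.4700
  y: GS value = (-3 - (-2)·-0.4700 - (1)·0.0000 - (1)·0.0000) / (7) = -0.5629;  y ← (1−ω)·0.0000 + ω·-0.5629 = -0.5291
  z: GS value = (-10 - (-4)·-0.4700 - (2)·-0.5291 - (-1)·0.0000) / (-8) = 1.3527;  z ← (1−ω)·0.0000 + ω·1.3527 = 1.2715
  w: GS value = (10 - (2)·-0.4700 - (1)·-0.5291 - (-4)·1.2715) / (11) = 1.5050;  w ← (1−ω)·0.0000 + ω·1.5050 = 1.4147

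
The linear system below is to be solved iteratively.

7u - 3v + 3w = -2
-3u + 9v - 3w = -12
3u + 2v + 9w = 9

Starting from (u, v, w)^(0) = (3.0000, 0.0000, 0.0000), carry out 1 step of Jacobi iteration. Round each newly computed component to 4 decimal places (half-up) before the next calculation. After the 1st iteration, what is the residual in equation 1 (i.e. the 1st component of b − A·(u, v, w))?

-1.0000

Iteration 1:
  u = (-2 - (-3)·0.0000 - (3)·0.0000) / (7) = -0.2857
  v = (-12 - (-3)·3.0000 - (-3)·0.0000) / (9) = -0.3333
  w = (9 - (3)·3.0000 - (2)·0.0000) / (9) = 0.0000
Residual b − A·x = (-1.0000, -9.8574, 10.5237)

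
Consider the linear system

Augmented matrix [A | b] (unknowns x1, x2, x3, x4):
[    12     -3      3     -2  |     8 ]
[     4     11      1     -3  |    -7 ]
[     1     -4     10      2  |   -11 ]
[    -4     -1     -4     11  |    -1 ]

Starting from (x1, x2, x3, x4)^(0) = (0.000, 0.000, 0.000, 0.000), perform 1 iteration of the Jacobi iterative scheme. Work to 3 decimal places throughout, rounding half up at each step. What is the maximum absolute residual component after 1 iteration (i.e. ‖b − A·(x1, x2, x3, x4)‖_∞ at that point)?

3.029

Iteration 1:
  x1 = (8 - (-3)·0.000 - (3)·0.000 - (-2)·0.000) / (12) = 0.667
  x2 = (-7 - (4)·0.000 - (1)·0.000 - (-3)·0.000) / (11) = -0.636
  x3 = (-11 - (1)·0.000 - (-4)·0.000 - (2)·0.000) / (10) = -1.100
  x4 = (-1 - (-4)·0.000 - (-1)·0.000 - (-4)·0.000) / (11) = -0.091
Residual b − A·x = (1.206, -1.845, -3.029, -2.367); ∞-norm = 3.029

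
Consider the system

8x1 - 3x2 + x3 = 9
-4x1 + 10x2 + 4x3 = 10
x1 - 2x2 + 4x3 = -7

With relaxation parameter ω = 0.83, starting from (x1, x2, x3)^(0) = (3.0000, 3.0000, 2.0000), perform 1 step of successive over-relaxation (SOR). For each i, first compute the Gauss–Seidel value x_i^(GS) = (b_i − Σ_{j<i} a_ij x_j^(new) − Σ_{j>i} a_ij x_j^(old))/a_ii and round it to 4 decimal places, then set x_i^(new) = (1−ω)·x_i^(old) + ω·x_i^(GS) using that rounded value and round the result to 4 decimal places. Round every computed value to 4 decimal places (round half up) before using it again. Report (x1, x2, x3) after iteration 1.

(2.1700, 1.3964, -0.9833)

Iteration 1:
  x1: GS value = (9 - (-3)·3.0000 - (1)·2.0000) / (8) = 2.0000;  x1 ← (1−ω)·3.0000 + ω·2.0000 = 2.1700
  x2: GS value = (10 - (-4)·2.1700 - (4)·2.0000) / (10) = 1.0680;  x2 ← (1−ω)·3.0000 + ω·1.0680 = 1.3964
  x3: GS value = (-7 - (1)·2.1700 - (-2)·1.3964) / (4) = -1.5943;  x3 ← (1−ω)·2.0000 + ω·-1.5943 = -0.9833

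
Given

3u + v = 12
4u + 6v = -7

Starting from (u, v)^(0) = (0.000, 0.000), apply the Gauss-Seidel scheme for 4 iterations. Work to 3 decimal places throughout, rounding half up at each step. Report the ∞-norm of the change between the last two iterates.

0.063

Iteration 1:
  u = (12 - (1)·0.000) / (3) = 4.000
  v = (-7 - (4)·4.000) / (6) = -3.833
Iteration 2:
  u = (12 - (1)·-3.833) / (3) = 5.278
  v = (-7 - (4)·5.278) / (6) = -4.685
Iteration 3:
  u = (12 - (1)·-4.685) / (3) = 5.562
  v = (-7 - (4)·5.562) / (6) = -4.875
Iteration 4:
  u = (12 - (1)·-4.875) / (3) = 5.625
  v = (-7 - (4)·5.625) / (6) = -4.917
Change: (0.063, -0.042) → max |·| = 0.063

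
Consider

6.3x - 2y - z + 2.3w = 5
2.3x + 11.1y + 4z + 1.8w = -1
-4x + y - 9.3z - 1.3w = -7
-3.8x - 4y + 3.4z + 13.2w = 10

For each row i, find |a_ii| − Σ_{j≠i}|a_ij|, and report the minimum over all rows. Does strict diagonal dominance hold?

1

row 1: |6.3| − (2+1+2.3) = 1
row 2: |11.1| − (2.3+4+1.8) = 3
row 3: |-9.3| − (4+1+1.3) = 3
row 4: |13.2| − (3.8+4+3.4) = 2
minimum over rows = 1 → strictly diagonally dominant (convergence guaranteed)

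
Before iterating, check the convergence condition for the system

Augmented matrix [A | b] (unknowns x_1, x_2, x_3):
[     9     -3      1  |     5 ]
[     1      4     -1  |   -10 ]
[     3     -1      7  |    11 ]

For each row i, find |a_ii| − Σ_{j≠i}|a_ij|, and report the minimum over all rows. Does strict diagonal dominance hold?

row 1: |9| − (3+1) = 5
row 2: |4| − (1+1) = 2
row 3: |7| − (3+1) = 3
minimum over rows = 2 → strictly diagonally dominant (convergence guaranteed)

2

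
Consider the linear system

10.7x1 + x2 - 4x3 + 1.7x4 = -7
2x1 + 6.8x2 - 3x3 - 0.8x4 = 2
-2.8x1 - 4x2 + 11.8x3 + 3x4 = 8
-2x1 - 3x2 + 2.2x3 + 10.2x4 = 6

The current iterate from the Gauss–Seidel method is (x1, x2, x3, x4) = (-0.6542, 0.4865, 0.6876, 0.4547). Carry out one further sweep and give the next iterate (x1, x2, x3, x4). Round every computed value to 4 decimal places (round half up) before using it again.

One sweep:
  x1 = (-7 - (1)·0.4865 - (-4)·0.6876 - (1.7)·0.4547) / (10.7) = -0.5149
  x2 = (2 - (2)·-0.5149 - (-3)·0.6876 - (-0.8)·0.4547) / (6.8) = 0.8024
  x3 = (8 - (-2.8)·-0.5149 - (-4)·0.8024 - (3)·0.4547) / (11.8) = 0.7122
  x4 = (6 - (-2)·-0.5149 - (-3)·0.8024 - (2.2)·0.7122) / (10.2) = 0.5697

(-0.5149, 0.8024, 0.7122, 0.5697)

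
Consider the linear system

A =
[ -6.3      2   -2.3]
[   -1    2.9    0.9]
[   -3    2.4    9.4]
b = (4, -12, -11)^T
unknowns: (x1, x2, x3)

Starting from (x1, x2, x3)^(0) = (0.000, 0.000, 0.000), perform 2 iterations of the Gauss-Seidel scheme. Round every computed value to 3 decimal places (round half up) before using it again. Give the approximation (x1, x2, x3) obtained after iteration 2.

Iteration 1:
  x1 = (4 - (2)·0.000 - (-2.3)·0.000) / (-6.3) = -0.635
  x2 = (-12 - (-1)·-0.635 - (0.9)·0.000) / (2.9) = -4.357
  x3 = (-11 - (-3)·-0.635 - (2.4)·-4.357) / (9.4) = -0.260
Iteration 2:
  x1 = (4 - (2)·-4.357 - (-2.3)·-0.260) / (-6.3) = -1.923
  x2 = (-12 - (-1)·-1.923 - (0.9)·-0.260) / (2.9) = -4.720
  x3 = (-11 - (-3)·-1.923 - (2.4)·-4.720) / (9.4) = -0.579

(-1.923, -4.720, -0.579)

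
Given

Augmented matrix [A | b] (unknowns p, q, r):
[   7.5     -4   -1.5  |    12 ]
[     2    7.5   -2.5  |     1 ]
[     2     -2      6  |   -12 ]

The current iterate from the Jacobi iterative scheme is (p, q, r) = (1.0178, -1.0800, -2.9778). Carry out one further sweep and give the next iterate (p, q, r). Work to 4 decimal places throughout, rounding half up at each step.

(0.4284, -1.1307, -2.6993)

One sweep:
  p = (12 - (-4)·-1.0800 - (-1.5)·-2.9778) / (7.5) = 0.4284
  q = (1 - (2)·1.0178 - (-2.5)·-2.9778) / (7.5) = -1.1307
  r = (-12 - (2)·1.0178 - (-2)·-1.0800) / (6) = -2.6993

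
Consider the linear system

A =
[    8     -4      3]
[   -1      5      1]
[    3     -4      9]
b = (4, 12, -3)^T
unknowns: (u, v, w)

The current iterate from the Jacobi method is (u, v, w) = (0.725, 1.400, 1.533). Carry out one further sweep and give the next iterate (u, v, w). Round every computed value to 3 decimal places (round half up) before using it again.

One sweep:
  u = (4 - (-4)·1.400 - (3)·1.533) / (8) = 0.625
  v = (12 - (-1)·0.725 - (1)·1.533) / (5) = 2.238
  w = (-3 - (3)·0.725 - (-4)·1.400) / (9) = 0.047

(0.625, 2.238, 0.047)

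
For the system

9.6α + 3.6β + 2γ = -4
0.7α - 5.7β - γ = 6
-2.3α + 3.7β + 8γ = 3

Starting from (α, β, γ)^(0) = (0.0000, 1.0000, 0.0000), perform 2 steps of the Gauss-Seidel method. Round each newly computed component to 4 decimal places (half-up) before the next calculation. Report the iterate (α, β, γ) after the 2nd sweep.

Iteration 1:
  α = (-4 - (3.6)·1.0000 - (2)·0.0000) / (9.6) = -0.7917
  β = (6 - (0.7)·-0.7917 - (-1)·0.0000) / (-5.7) = -1.1499
  γ = (3 - (-2.3)·-0.7917 - (3.7)·-1.1499) / (8) = 0.6792
Iteration 2:
  α = (-4 - (3.6)·-1.1499 - (2)·0.6792) / (9.6) = -0.1270
  β = (6 - (0.7)·-0.1270 - (-1)·0.6792) / (-5.7) = -1.1874
  γ = (3 - (-2.3)·-0.1270 - (3.7)·-1.1874) / (8) = 0.8877

(-0.1270, -1.1874, 0.8877)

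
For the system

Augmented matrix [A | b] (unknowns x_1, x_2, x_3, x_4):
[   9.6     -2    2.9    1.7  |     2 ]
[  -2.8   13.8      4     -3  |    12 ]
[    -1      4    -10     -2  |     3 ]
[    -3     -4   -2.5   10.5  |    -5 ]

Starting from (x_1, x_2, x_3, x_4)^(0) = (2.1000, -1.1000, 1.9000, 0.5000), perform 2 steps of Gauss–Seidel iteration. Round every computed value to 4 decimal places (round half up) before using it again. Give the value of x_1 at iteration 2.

0.4423

Iteration 1:
  x_1 = (2 - (-2)·-1.1000 - (2.9)·1.9000 - (1.7)·0.5000) / (9.6) = -0.6833
  x_2 = (12 - (-2.8)·-0.6833 - (4)·1.9000 - (-3)·0.5000) / (13.8) = 0.2889
  x_3 = (3 - (-1)·-0.6833 - (4)·0.2889 - (-2)·0.5000) / (-10) = -0.2161
  x_4 = (-5 - (-3)·-0.6833 - (-4)·0.2889 - (-2.5)·-0.2161) / (10.5) = -0.6128
Iteration 2:
  x_1 = (2 - (-2)·0.2889 - (2.9)·-0.2161 - (1.7)·-0.6128) / (9.6) = 0.4423
  x_2 = (12 - (-2.8)·0.4423 - (4)·-0.2161 - (-3)·-0.6128) / (13.8) = 0.8887
  x_3 = (3 - (-1)·0.4423 - (4)·0.8887 - (-2)·-0.6128) / (-10) = 0.1338
  x_4 = (-5 - (-3)·0.4423 - (-4)·0.8887 - (-2.5)·0.1338) / (10.5) = 0.0206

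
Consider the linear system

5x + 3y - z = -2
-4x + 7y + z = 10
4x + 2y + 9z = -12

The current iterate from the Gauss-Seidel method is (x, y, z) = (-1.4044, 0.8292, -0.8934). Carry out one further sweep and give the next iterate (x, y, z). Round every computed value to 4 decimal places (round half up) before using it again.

One sweep:
  x = (-2 - (3)·0.8292 - (-1)·-0.8934) / (5) = -1.0762
  y = (10 - (-4)·-1.0762 - (1)·-0.8934) / (7) = 0.9412
  z = (-12 - (4)·-1.0762 - (2)·0.9412) / (9) = -1.0642

(-1.0762, 0.9412, -1.0642)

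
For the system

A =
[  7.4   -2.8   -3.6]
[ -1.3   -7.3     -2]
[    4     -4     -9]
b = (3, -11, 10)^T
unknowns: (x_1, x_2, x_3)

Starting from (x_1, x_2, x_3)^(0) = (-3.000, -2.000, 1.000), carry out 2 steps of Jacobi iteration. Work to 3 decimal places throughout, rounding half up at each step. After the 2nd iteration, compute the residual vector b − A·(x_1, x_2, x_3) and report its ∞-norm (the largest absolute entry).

Iteration 1:
  x_1 = (3 - (-2.8)·-2.000 - (-3.6)·1.000) / (7.4) = 0.135
  x_2 = (-11 - (-1.3)·-3.000 - (-2)·1.000) / (-7.3) = 1.767
  x_3 = (10 - (4)·-3.000 - (-4)·-2.000) / (-9) = -1.556
Iteration 2:
  x_1 = (3 - (-2.8)·1.767 - (-3.6)·-1.556) / (7.4) = 0.317
  x_2 = (-11 - (-1.3)·0.135 - (-2)·-1.556) / (-7.3) = 1.909
  x_3 = (10 - (4)·0.135 - (-4)·1.767) / (-9) = -1.836
Residual b − A·x = (-0.610, -0.324, -0.156); ∞-norm = 0.610

0.610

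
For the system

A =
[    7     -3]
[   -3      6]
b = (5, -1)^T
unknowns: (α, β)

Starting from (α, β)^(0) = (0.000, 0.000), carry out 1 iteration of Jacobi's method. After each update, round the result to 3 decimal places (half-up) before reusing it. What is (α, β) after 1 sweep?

(0.714, -0.167)

Iteration 1:
  α = (5 - (-3)·0.000) / (7) = 0.714
  β = (-1 - (-3)·0.000) / (6) = -0.167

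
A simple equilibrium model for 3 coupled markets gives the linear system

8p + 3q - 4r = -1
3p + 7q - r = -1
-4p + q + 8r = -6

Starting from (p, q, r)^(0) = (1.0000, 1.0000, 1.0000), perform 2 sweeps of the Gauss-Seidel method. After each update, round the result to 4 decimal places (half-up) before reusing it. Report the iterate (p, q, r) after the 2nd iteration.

(-0.5000, -0.0357, -0.9955)

Iteration 1:
  p = (-1 - (3)·1.0000 - (-4)·1.0000) / (8) = 0.0000
  q = (-1 - (3)·0.0000 - (-1)·1.0000) / (7) = 0.0000
  r = (-6 - (-4)·0.0000 - (1)·0.0000) / (8) = -0.7500
Iteration 2:
  p = (-1 - (3)·0.0000 - (-4)·-0.7500) / (8) = -0.5000
  q = (-1 - (3)·-0.5000 - (-1)·-0.7500) / (7) = -0.0357
  r = (-6 - (-4)·-0.5000 - (1)·-0.0357) / (8) = -0.9955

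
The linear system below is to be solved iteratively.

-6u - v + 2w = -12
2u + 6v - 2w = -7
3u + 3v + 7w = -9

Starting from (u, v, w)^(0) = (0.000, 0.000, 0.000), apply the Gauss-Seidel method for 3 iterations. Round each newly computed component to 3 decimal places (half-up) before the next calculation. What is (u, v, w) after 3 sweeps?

(1.999, -2.207, -1.197)

Iteration 1:
  u = (-12 - (-1)·0.000 - (2)·0.000) / (-6) = 2.000
  v = (-7 - (2)·2.000 - (-2)·0.000) / (6) = -1.833
  w = (-9 - (3)·2.000 - (3)·-1.833) / (7) = -1.357
Iteration 2:
  u = (-12 - (-1)·-1.833 - (2)·-1.357) / (-6) = 1.853
  v = (-7 - (2)·1.853 - (-2)·-1.357) / (6) = -2.237
  w = (-9 - (3)·1.853 - (3)·-2.237) / (7) = -1.121
Iteration 3:
  u = (-12 - (-1)·-2.237 - (2)·-1.121) / (-6) = 1.999
  v = (-7 - (2)·1.999 - (-2)·-1.121) / (6) = -2.207
  w = (-9 - (3)·1.999 - (3)·-2.207) / (7) = -1.197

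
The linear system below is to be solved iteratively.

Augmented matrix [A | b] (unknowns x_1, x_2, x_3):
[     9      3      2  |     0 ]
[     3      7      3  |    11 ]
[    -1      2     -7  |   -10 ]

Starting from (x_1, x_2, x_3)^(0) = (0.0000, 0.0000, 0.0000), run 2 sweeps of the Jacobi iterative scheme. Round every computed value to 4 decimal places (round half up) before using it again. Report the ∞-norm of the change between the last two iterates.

0.8413

Iteration 1:
  x_1 = (0 - (3)·0.0000 - (2)·0.0000) / (9) = 0.0000
  x_2 = (11 - (3)·0.0000 - (3)·0.0000) / (7) = 1.5714
  x_3 = (-10 - (-1)·0.0000 - (2)·0.0000) / (-7) = 1.4286
Iteration 2:
  x_1 = (0 - (3)·1.5714 - (2)·1.4286) / (9) = -0.8413
  x_2 = (11 - (3)·0.0000 - (3)·1.4286) / (7) = 0.9592
  x_3 = (-10 - (-1)·0.0000 - (2)·1.5714) / (-7) = 1.8775
Change: (-0.8413, -0.6122, 0.4489) → max |·| = 0.8413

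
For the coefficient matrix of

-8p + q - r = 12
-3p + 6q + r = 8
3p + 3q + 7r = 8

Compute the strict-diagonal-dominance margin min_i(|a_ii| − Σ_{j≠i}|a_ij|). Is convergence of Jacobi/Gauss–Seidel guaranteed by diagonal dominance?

row 1: |-8| − (1+1) = 6
row 2: |6| − (3+1) = 2
row 3: |7| − (3+3) = 1
minimum over rows = 1 → strictly diagonally dominant (convergence guaranteed)

1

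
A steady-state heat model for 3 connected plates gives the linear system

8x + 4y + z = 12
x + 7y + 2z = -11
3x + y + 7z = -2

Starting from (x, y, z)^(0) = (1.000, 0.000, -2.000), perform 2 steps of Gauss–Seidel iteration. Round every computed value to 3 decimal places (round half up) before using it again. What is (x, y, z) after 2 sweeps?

Iteration 1:
  x = (12 - (4)·0.000 - (1)·-2.000) / (8) = 1.750
  y = (-11 - (1)·1.750 - (2)·-2.000) / (7) = -1.250
  z = (-2 - (3)·1.750 - (1)·-1.250) / (7) = -0.857
Iteration 2:
  x = (12 - (4)·-1.250 - (1)·-0.857) / (8) = 2.232
  y = (-11 - (1)·2.232 - (2)·-0.857) / (7) = -1.645
  z = (-2 - (3)·2.232 - (1)·-1.645) / (7) = -1.007

(2.232, -1.645, -1.007)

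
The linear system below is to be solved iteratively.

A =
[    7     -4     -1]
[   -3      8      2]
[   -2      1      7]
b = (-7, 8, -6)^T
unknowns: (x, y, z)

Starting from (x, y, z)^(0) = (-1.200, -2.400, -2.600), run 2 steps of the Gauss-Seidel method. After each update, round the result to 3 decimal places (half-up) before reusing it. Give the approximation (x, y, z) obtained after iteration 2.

Iteration 1:
  x = (-7 - (-4)·-2.400 - (-1)·-2.600) / (7) = -2.743
  y = (8 - (-3)·-2.743 - (2)·-2.600) / (8) = 0.621
  z = (-6 - (-2)·-2.743 - (1)·0.621) / (7) = -1.730
Iteration 2:
  x = (-7 - (-4)·0.621 - (-1)·-1.730) / (7) = -0.892
  y = (8 - (-3)·-0.892 - (2)·-1.730) / (8) = 1.098
  z = (-6 - (-2)·-0.892 - (1)·1.098) / (7) = -1.269

(-0.892, 1.098, -1.269)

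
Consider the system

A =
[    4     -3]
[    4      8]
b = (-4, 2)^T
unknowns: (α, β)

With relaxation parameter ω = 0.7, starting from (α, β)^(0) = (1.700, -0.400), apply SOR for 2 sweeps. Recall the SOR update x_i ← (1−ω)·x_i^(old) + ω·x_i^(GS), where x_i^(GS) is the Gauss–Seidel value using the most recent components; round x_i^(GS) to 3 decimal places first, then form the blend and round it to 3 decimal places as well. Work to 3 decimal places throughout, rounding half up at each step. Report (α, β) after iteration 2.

Iteration 1:
  α: GS value = (-4 - (-3)·-0.400) / (4) = -1.300;  α ← (1−ω)·1.700 + ω·-1.300 = -0.400
  β: GS value = (2 - (4)·-0.400) / (8) = 0.450;  β ← (1−ω)·-0.400 + ω·0.450 = 0.195
Iteration 2:
  α: GS value = (-4 - (-3)·0.195) / (4) = -0.854;  α ← (1−ω)·-0.400 + ω·-0.854 = -0.718
  β: GS value = (2 - (4)·-0.718) / (8) = 0.609;  β ← (1−ω)·0.195 + ω·0.609 = 0.485

(-0.718, 0.485)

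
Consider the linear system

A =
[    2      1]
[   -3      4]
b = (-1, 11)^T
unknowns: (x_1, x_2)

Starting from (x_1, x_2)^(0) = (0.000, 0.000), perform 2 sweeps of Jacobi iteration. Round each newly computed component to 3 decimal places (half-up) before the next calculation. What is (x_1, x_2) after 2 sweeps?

Iteration 1:
  x_1 = (-1 - (1)·0.000) / (2) = -0.500
  x_2 = (11 - (-3)·0.000) / (4) = 2.750
Iteration 2:
  x_1 = (-1 - (1)·2.750) / (2) = -1.875
  x_2 = (11 - (-3)·-0.500) / (4) = 2.375

(-1.875, 2.375)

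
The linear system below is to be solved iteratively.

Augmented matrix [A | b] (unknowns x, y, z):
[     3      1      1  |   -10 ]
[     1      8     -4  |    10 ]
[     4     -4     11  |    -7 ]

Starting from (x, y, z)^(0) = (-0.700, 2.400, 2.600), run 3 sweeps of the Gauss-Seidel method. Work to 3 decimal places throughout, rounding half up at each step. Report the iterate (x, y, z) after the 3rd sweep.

Iteration 1:
  x = (-10 - (1)·2.400 - (1)·2.600) / (3) = -5.000
  y = (10 - (1)·-5.000 - (-4)·2.600) / (8) = 3.175
  z = (-7 - (4)·-5.000 - (-4)·3.175) / (11) = 2.336
Iteration 2:
  x = (-10 - (1)·3.175 - (1)·2.336) / (3) = -5.170
  y = (10 - (1)·-5.170 - (-4)·2.336) / (8) = 3.064
  z = (-7 - (4)·-5.170 - (-4)·3.064) / (11) = 2.358
Iteration 3:
  x = (-10 - (1)·3.064 - (1)·2.358) / (3) = -5.141
  y = (10 - (1)·-5.141 - (-4)·2.358) / (8) = 3.072
  z = (-7 - (4)·-5.141 - (-4)·3.072) / (11) = 2.350

(-5.141, 3.072, 2.350)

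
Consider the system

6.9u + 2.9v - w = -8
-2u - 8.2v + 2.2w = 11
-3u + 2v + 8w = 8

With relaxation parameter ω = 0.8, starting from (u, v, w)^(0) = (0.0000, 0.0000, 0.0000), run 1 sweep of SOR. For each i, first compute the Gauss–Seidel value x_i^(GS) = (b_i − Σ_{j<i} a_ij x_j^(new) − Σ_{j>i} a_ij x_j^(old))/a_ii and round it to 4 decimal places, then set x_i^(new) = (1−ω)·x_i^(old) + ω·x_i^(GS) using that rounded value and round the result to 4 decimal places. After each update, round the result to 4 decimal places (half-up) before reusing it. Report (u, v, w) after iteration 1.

Iteration 1:
  u: GS value = (-8 - (2.9)·0.0000 - (-1)·0.0000) / (6.9) = -1.1594;  u ← (1−ω)·0.0000 + ω·-1.1594 = -0.9275
  v: GS value = (11 - (-2)·-0.9275 - (2.2)·0.0000) / (-8.2) = -1.1152;  v ← (1−ω)·0.0000 + ω·-1.1152 = -0.8922
  w: GS value = (8 - (-3)·-0.9275 - (2)·-0.8922) / (8) = 0.8752;  w ← (1−ω)·0.0000 + ω·0.8752 = 0.7002

(-0.9275, -0.8922, 0.7002)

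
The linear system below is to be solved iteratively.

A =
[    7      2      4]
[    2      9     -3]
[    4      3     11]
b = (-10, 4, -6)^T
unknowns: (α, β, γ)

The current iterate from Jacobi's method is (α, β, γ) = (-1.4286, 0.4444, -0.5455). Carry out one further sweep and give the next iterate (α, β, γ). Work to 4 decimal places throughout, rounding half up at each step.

(-1.2438, 0.5801, -0.1472)

One sweep:
  α = (-10 - (2)·0.4444 - (4)·-0.5455) / (7) = -1.2438
  β = (4 - (2)·-1.4286 - (-3)·-0.5455) / (9) = 0.5801
  γ = (-6 - (4)·-1.4286 - (3)·0.4444) / (11) = -0.1472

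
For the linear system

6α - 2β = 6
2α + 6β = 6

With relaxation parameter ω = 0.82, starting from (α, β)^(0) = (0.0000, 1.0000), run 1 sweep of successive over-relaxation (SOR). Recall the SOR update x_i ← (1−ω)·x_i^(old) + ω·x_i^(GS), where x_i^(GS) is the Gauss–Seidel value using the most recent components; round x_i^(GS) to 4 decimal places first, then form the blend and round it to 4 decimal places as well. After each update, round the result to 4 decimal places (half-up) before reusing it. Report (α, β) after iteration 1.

Iteration 1:
  α: GS value = (6 - (-2)·1.0000) / (6) = 1.3333;  α ← (1−ω)·0.0000 + ω·1.3333 = 1.0933
  β: GS value = (6 - (2)·1.0933) / (6) = 0.6356;  β ← (1−ω)·1.0000 + ω·0.6356 = 0.7012

(1.0933, 0.7012)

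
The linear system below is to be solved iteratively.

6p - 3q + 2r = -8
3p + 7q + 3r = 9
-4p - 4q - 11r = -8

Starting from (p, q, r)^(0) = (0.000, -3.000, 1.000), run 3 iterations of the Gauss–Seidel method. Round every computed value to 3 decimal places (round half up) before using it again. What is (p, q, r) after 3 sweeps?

Iteration 1:
  p = (-8 - (-3)·-3.000 - (2)·1.000) / (6) = -3.167
  q = (9 - (3)·-3.167 - (3)·1.000) / (7) = 2.214
  r = (-8 - (-4)·-3.167 - (-4)·2.214) / (-11) = 1.074
Iteration 2:
  p = (-8 - (-3)·2.214 - (2)·1.074) / (6) = -0.584
  q = (9 - (3)·-0.584 - (3)·1.074) / (7) = 1.076
  r = (-8 - (-4)·-0.584 - (-4)·1.076) / (-11) = 0.548
Iteration 3:
  p = (-8 - (-3)·1.076 - (2)·0.548) / (6) = -0.978
  q = (9 - (3)·-0.978 - (3)·0.548) / (7) = 1.470
  r = (-8 - (-4)·-0.978 - (-4)·1.470) / (-11) = 0.548

(-0.978, 1.470, 0.548)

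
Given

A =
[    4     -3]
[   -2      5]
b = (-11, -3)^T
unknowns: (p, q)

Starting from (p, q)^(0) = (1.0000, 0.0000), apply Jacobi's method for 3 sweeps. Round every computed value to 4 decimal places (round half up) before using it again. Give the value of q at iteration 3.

Iteration 1:
  p = (-11 - (-3)·0.0000) / (4) = -2.7500
  q = (-3 - (-2)·1.0000) / (5) = -0.2000
Iteration 2:
  p = (-11 - (-3)·-0.2000) / (4) = -2.9000
  q = (-3 - (-2)·-2.7500) / (5) = -1.7000
Iteration 3:
  p = (-11 - (-3)·-1.7000) / (4) = -4.0250
  q = (-3 - (-2)·-2.9000) / (5) = -1.7600

-1.7600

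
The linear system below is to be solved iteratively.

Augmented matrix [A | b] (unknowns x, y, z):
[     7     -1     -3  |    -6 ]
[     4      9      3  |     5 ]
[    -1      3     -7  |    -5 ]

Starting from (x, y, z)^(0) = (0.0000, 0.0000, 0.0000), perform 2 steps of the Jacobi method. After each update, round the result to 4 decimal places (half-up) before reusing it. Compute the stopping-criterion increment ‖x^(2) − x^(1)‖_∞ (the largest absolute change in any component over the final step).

0.3855

Iteration 1:
  x = (-6 - (-1)·0.0000 - (-3)·0.0000) / (7) = -0.8571
  y = (5 - (4)·0.0000 - (3)·0.0000) / (9) = 0.5556
  z = (-5 - (-1)·0.0000 - (3)·0.0000) / (-7) = 0.7143
Iteration 2:
  x = (-6 - (-1)·0.5556 - (-3)·0.7143) / (7) = -0.4716
  y = (5 - (4)·-0.8571 - (3)·0.7143) / (9) = 0.6984
  z = (-5 - (-1)·-0.8571 - (3)·0.5556) / (-7) = 1.0748
Change: (0.3855, 0.1428, 0.3605) → max |·| = 0.3855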